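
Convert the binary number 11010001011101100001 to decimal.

Sum of powers of 2 for each 1-bit:
2^0 + 2^5 + 2^6 + 2^8 + 2^9 + 2^10 + 2^12 + 2^16 + 2^18 + 2^19
= 1 + 32 + 64 + 256 + 512 + 1024 + 4096 + 65536 + 262144 + 524288
= 857953



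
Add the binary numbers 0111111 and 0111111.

Add column by column from the right: bit + bit + carry-in; write the sum mod 2, carry 1 when the sum is 2 or 3.
carry:  1111110
        0111111
+       0111111
---------------
       01111110
(the carry out of the leftmost column, 0, becomes the leading bit)
Decimal check:
  0111111 = 32 + 16 + 8 + 4 + 2 + 1 = 63
  0111111 = 32 + 16 + 8 + 4 + 2 + 1 = 63
  63 + 63 = 126, and 01111110 = 64 + 32 + 16 + 8 + 4 + 2 = 126 ✓



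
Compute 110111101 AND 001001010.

AND: 1 only when both bits are 1
  110111101
& 001001010
-----------
  000001000
Decimal: 445 & 74 = 8



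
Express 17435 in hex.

Using repeated division by 16 (digits 10–15 are A–F):
17435 ÷ 16 = 1089 remainder 11 (B)
1089 ÷ 16 = 68 remainder 1
68 ÷ 16 = 4 remainder 4
4 ÷ 16 = 0 remainder 4
Reading remainders bottom to top: 441B



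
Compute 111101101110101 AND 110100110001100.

AND: 1 only when both bits are 1
  111101101110101
& 110100110001100
-----------------
  110100100000100
Decimal: 31605 & 27020 = 26884



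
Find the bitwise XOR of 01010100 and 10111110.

XOR: 1 when bits differ
  01010100
^ 10111110
----------
  11101010
Decimal: 84 ^ 190 = 234



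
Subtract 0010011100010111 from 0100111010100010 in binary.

Method 1 - Direct subtraction (column by column from the right: bit − bit − borrow-in; if negative, add 2 and borrow 1 from the next column):
borrow: 0100111000111110
        0100111010100010
-       0010011100010111
------------------------
        0010011110001011

Method 2 - Add two's complement:
Two's complement of 0010011100010111: invert → 1101100011101000, add 1 → 1101100011101001
  0100111010100010
+ 1101100011101001
------------------
 10010011110001011  (end carry out of the top bit = 1)
Discarding the end carry: 0010011110001011
Decimal check:
  0100111010100010 = 16384 + 2048 + 1024 + 512 + 128 + 32 + 2 = 20130
  0010011100010111 = 8192 + 1024 + 512 + 256 + 16 + 4 + 2 + 1 = 10007
  20130 - 10007 = 10123, and 0010011110001011 = 8192 + 1024 + 512 + 256 + 128 + 8 + 2 + 1 = 10123 ✓



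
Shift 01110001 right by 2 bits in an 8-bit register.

Original: 01110001 (decimal 113)
Shift right by 2 positions
Drop the 2 low bits; fill with zeros on the left
Result: 00011100 (decimal 28)
Equivalent: 113 >> 2 = 113 ÷ 2^2 = 28



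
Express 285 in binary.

Using repeated division by 2:
285 ÷ 2 = 142 remainder 1
142 ÷ 2 = 71 remainder 0
71 ÷ 2 = 35 remainder 1
35 ÷ 2 = 17 remainder 1
17 ÷ 2 = 8 remainder 1
8 ÷ 2 = 4 remainder 0
4 ÷ 2 = 2 remainder 0
2 ÷ 2 = 1 remainder 0
1 ÷ 2 = 0 remainder 1
Reading remainders bottom to top: 100011101



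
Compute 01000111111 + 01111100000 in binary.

Add column by column from the right: bit + bit + carry-in; write the sum mod 2, carry 1 when the sum is 2 or 3.
carry:  11111000000
        01000111111
+       01111100000
-------------------
       011000011111
(the carry out of the leftmost column, 0, becomes the leading bit)
Decimal check:
  01000111111 = 512 + 32 + 16 + 8 + 4 + 2 + 1 = 575
  01111100000 = 512 + 256 + 128 + 64 + 32 = 992
  575 + 992 = 1567, and 011000011111 = 1024 + 512 + 16 + 8 + 4 + 2 + 1 = 1567 ✓



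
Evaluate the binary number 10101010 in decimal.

Sum of powers of 2 for each 1-bit:
2^1 + 2^3 + 2^5 + 2^7
= 2 + 8 + 32 + 128
= 170



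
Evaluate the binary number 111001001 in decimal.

Sum of powers of 2 for each 1-bit:
2^0 + 2^3 + 2^6 + 2^7 + 2^8
= 1 + 8 + 64 + 128 + 256
= 457



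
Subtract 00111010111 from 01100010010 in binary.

Method 1 - Direct subtraction (column by column from the right: bit − bit − borrow-in; if negative, add 2 and borrow 1 from the next column):
borrow: 01111111110
        01100010010
-       00111010111
-------------------
        00100111011

Method 2 - Add two's complement:
Two's complement of 00111010111: invert → 11000101000, add 1 → 11000101001
  01100010010
+ 11000101001
-------------
 100100111011  (end carry out of the top bit = 1)
Discarding the end carry: 00100111011
Decimal check:
  01100010010 = 512 + 256 + 16 + 2 = 786
  00111010111 = 256 + 128 + 64 + 16 + 4 + 2 + 1 = 471
  786 - 471 = 315, and 00100111011 = 256 + 32 + 16 + 8 + 2 + 1 = 315 ✓



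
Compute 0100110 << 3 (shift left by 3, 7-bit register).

Original: 0100110 (decimal 38)
Shift left by 3 positions
Append 3 zeros on the right and drop the 3 high bits that overflow the 7-bit width
Result: 0110000 (decimal 48)
Equivalent: 38 << 3 = 38 × 2^3 = 304, truncated to 7 bits = 48



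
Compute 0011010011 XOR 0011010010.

XOR: 1 when bits differ
  0011010011
^ 0011010010
------------
  0000000001
Decimal: 211 ^ 210 = 1



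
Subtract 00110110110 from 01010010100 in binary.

Method 1 - Direct subtraction (column by column from the right: bit − bit − borrow-in; if negative, add 2 and borrow 1 from the next column):
borrow: 01111111100
        01010010100
-       00110110110
-------------------
        00011011110

Method 2 - Add two's complement:
Two's complement of 00110110110: invert → 11001001001, add 1 → 11001001010
  01010010100
+ 11001001010
-------------
 100011011110  (end carry out of the top bit = 1)
Discarding the end carry: 00011011110
Decimal check:
  01010010100 = 512 + 128 + 16 + 4 = 660
  00110110110 = 256 + 128 + 32 + 16 + 4 + 2 = 438
  660 - 438 = 222, and 00011011110 = 128 + 64 + 16 + 8 + 4 + 2 = 222 ✓



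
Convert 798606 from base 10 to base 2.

Using repeated division by 2:
798606 ÷ 2 = 399303 remainder 0
399303 ÷ 2 = 199651 remainder 1
199651 ÷ 2 = 99825 remainder 1
99825 ÷ 2 = 49912 remainder 1
49912 ÷ 2 = 24956 remainder 0
24956 ÷ 2 = 12478 remainder 0
12478 ÷ 2 = 6239 remainder 0
6239 ÷ 2 = 3119 remainder 1
3119 ÷ 2 = 1559 remainder 1
1559 ÷ 2 = 779 remainder 1
779 ÷ 2 = 389 remainder 1
389 ÷ 2 = 194 remainder 1
194 ÷ 2 = 97 remainder 0
97 ÷ 2 = 48 remainder 1
48 ÷ 2 = 24 remainder 0
24 ÷ 2 = 12 remainder 0
12 ÷ 2 = 6 remainder 0
6 ÷ 2 = 3 remainder 0
3 ÷ 2 = 1 remainder 1
1 ÷ 2 = 0 remainder 1
Reading remainders bottom to top: 11000010111110001110



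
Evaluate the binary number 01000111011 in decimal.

Sum of powers of 2 for each 1-bit:
2^0 + 2^1 + 2^3 + 2^4 + 2^5 + 2^9
= 1 + 2 + 8 + 16 + 32 + 512
= 571



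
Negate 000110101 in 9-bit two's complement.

Original: 000110101
Step 1 - Invert all bits: 111001010
Step 2 - Add 1: 111001011
Verification: 000110101 + 111001011 = 1000000000; discarding the end carry (carry out of the top bit) leaves the 9-bit value 000000000, as required for x + (-x)



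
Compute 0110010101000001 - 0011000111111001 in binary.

Method 1 - Direct subtraction (column by column from the right: bit − bit − borrow-in; if negative, add 2 and borrow 1 from the next column):
borrow: 0110011111110000
        0110010101000001
-       0011000111111001
------------------------
        0011001101001000

Method 2 - Add two's complement:
Two's complement of 0011000111111001: invert → 1100111000000110, add 1 → 1100111000000111
  0110010101000001
+ 1100111000000111
------------------
 10011001101001000  (end carry out of the top bit = 1)
Discarding the end carry: 0011001101001000
Decimal check:
  0110010101000001 = 16384 + 8192 + 1024 + 256 + 64 + 1 = 25921
  0011000111111001 = 8192 + 4096 + 256 + 128 + 64 + 32 + 16 + 8 + 1 = 12793
  25921 - 12793 = 13128, and 0011001101001000 = 8192 + 4096 + 512 + 256 + 64 + 8 = 13128 ✓



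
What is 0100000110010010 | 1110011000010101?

OR: 1 when either bit is 1
  0100000110010010
| 1110011000010101
------------------
  1110011110010111
Decimal: 16786 | 58901 = 59287



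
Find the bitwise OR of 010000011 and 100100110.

OR: 1 when either bit is 1
  010000011
| 100100110
-----------
  110100111
Decimal: 131 | 294 = 423



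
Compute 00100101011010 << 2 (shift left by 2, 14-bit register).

Original: 00100101011010 (decimal 2394)
Shift left by 2 positions
Append 2 zeros on the right
Result: 10010101101000 (decimal 9576)
Equivalent: 2394 << 2 = 2394 × 2^2 = 9576



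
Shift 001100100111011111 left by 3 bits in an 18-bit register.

Original: 001100100111011111 (decimal 51679)
Shift left by 3 positions
Append 3 zeros on the right and drop the 3 high bits that overflow the 18-bit width
Result: 100100111011111000 (decimal 151288)
Equivalent: 51679 << 3 = 51679 × 2^3 = 413432, truncated to 18 bits = 151288



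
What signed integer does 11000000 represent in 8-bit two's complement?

Binary: 11000000
Sign bit: 1 (negative)
Invert: 00111111
Add 1:  01000000
Magnitude: 01000000 = 64
Value: -64



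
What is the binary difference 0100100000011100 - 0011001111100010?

Method 1 - Direct subtraction (column by column from the right: bit − bit − borrow-in; if negative, add 2 and borrow 1 from the next column):
borrow: 0110111111000100
        0100100000011100
-       0011001111100010
------------------------
        0001010000111010

Method 2 - Add two's complement:
Two's complement of 0011001111100010: invert → 1100110000011101, add 1 → 1100110000011110
  0100100000011100
+ 1100110000011110
------------------
 10001010000111010  (end carry out of the top bit = 1)
Discarding the end carry: 0001010000111010
Decimal check:
  0100100000011100 = 16384 + 2048 + 16 + 8 + 4 = 18460
  0011001111100010 = 8192 + 4096 + 512 + 256 + 128 + 64 + 32 + 2 = 13282
  18460 - 13282 = 5178, and 0001010000111010 = 4096 + 1024 + 32 + 16 + 8 + 2 = 5178 ✓



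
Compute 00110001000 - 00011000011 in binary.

Method 1 - Direct subtraction (column by column from the right: bit − bit − borrow-in; if negative, add 2 and borrow 1 from the next column):
borrow: 00110001110
        00110001000
-       00011000011
-------------------
        00011000101

Method 2 - Add two's complement:
Two's complement of 00011000011: invert → 11100111100, add 1 → 11100111101
  00110001000
+ 11100111101
-------------
 100011000101  (end carry out of the top bit = 1)
Discarding the end carry: 00011000101
Decimal check:
  00110001000 = 256 + 128 + 8 = 392
  00011000011 = 128 + 64 + 2 + 1 = 195
  392 - 195 = 197, and 00011000101 = 128 + 64 + 4 + 1 = 197 ✓



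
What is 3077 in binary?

Using repeated division by 2:
3077 ÷ 2 = 1538 remainder 1
1538 ÷ 2 = 769 remainder 0
769 ÷ 2 = 384 remainder 1
384 ÷ 2 = 192 remainder 0
192 ÷ 2 = 96 remainder 0
96 ÷ 2 = 48 remainder 0
48 ÷ 2 = 24 remainder 0
24 ÷ 2 = 12 remainder 0
12 ÷ 2 = 6 remainder 0
6 ÷ 2 = 3 remainder 0
3 ÷ 2 = 1 remainder 1
1 ÷ 2 = 0 remainder 1
Reading remainders bottom to top: 110000000101



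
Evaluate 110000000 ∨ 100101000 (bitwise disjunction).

OR: 1 when either bit is 1
  110000000
| 100101000
-----------
  110101000
Decimal: 384 | 296 = 424



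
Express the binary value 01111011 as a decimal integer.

Sum of powers of 2 for each 1-bit:
2^0 + 2^1 + 2^3 + 2^4 + 2^5 + 2^6
= 1 + 2 + 8 + 16 + 32 + 64
= 123



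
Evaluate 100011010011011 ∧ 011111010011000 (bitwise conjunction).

AND: 1 only when both bits are 1
  100011010011011
& 011111010011000
-----------------
  000011010011000
Decimal: 18075 & 16024 = 1688



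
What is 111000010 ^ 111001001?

XOR: 1 when bits differ
  111000010
^ 111001001
-----------
  000001011
Decimal: 450 ^ 457 = 11



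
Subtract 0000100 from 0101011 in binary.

Method 1 - Direct subtraction (column by column from the right: bit − bit − borrow-in; if negative, add 2 and borrow 1 from the next column):
borrow: 0001000
        0101011
-       0000100
---------------
        0100111

Method 2 - Add two's complement:
Two's complement of 0000100: invert → 1111011, add 1 → 1111100
  0101011
+ 1111100
---------
 10100111  (end carry out of the top bit = 1)
Discarding the end carry: 0100111
Decimal check:
  0101011 = 32 + 8 + 2 + 1 = 43
  0000100 = 4
  43 - 4 = 39, and 0100111 = 32 + 4 + 2 + 1 = 39 ✓



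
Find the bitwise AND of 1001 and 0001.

AND: 1 only when both bits are 1
  1001
& 0001
------
  0001
Decimal: 9 & 1 = 1



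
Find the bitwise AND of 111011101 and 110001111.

AND: 1 only when both bits are 1
  111011101
& 110001111
-----------
  110001101
Decimal: 477 & 399 = 397



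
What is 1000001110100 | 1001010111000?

OR: 1 when either bit is 1
  1000001110100
| 1001010111000
---------------
  1001011111100
Decimal: 4212 | 4792 = 4860



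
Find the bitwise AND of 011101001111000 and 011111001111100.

AND: 1 only when both bits are 1
  011101001111000
& 011111001111100
-----------------
  011101001111000
Decimal: 14968 & 15996 = 14968



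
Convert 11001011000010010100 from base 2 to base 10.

Sum of powers of 2 for each 1-bit:
2^2 + 2^4 + 2^7 + 2^12 + 2^13 + 2^15 + 2^18 + 2^19
= 4 + 16 + 128 + 4096 + 8192 + 32768 + 262144 + 524288
= 831636



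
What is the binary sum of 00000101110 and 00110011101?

Add column by column from the right: bit + bit + carry-in; write the sum mod 2, carry 1 when the sum is 2 or 3.
carry:  00001111000
        00000101110
+       00110011101
-------------------
       000111001011
(the carry out of the leftmost column, 0, becomes the leading bit)
Decimal check:
  00000101110 = 32 + 8 + 4 + 2 = 46
  00110011101 = 256 + 128 + 16 + 8 + 4 + 1 = 413
  46 + 413 = 459, and 000111001011 = 256 + 128 + 64 + 8 + 2 + 1 = 459 ✓



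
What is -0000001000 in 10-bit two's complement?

Original: 0000001000
Step 1 - Invert all bits: 1111110111
Step 2 - Add 1: 1111111000
Verification: 0000001000 + 1111111000 = 10000000000; discarding the end carry (carry out of the top bit) leaves the 10-bit value 0000000000, as required for x + (-x)



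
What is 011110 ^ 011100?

XOR: 1 when bits differ
  011110
^ 011100
--------
  000010
Decimal: 30 ^ 28 = 2



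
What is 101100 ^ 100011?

XOR: 1 when bits differ
  101100
^ 100011
--------
  001111
Decimal: 44 ^ 35 = 15



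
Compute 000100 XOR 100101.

XOR: 1 when bits differ
  000100
^ 100101
--------
  100001
Decimal: 4 ^ 37 = 33



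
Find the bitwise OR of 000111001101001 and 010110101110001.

OR: 1 when either bit is 1
  000111001101001
| 010110101110001
-----------------
  010111101111001
Decimal: 3689 | 11633 = 12153



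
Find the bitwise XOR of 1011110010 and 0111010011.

XOR: 1 when bits differ
  1011110010
^ 0111010011
------------
  1100100001
Decimal: 754 ^ 467 = 801



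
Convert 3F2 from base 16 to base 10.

Expand by place value (powers of 16):
Digit values: F = 15
3F2 = 3 × 16^2 + 15 × 16^1 + 2 × 16^0
= 3 × 256 + 15 × 16 + 2 × 1
= 768 + 240 + 2
= 1010



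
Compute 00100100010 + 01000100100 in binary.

Add column by column from the right: bit + bit + carry-in; write the sum mod 2, carry 1 when the sum is 2 or 3.
carry:  00001000000
        00100100010
+       01000100100
-------------------
       001101000110
(the carry out of the leftmost column, 0, becomes the leading bit)
Decimal check:
  00100100010 = 256 + 32 + 2 = 290
  01000100100 = 512 + 32 + 4 = 548
  290 + 548 = 838, and 001101000110 = 512 + 256 + 64 + 4 + 2 = 838 ✓



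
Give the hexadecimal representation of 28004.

Using repeated division by 16 (digits 10–15 are A–F):
28004 ÷ 16 = 1750 remainder 4
1750 ÷ 16 = 109 remainder 6
109 ÷ 16 = 6 remainder 13 (D)
6 ÷ 16 = 0 remainder 6
Reading remainders bottom to top: 6D64



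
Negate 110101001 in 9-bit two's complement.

Original (sign bit 1, negative): 110101001
Step 1 - Invert all bits: 001010110
Step 2 - Add 1: 001010111
Verification: 110101001 + 001010111 = 1000000000; discarding the end carry (carry out of the top bit) leaves the 9-bit value 000000000, as required for x + (-x)



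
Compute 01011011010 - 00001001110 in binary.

Method 1 - Direct subtraction (column by column from the right: bit − bit − borrow-in; if negative, add 2 and borrow 1 from the next column):
borrow: 00000011000
        01011011010
-       00001001110
-------------------
        01010001100

Method 2 - Add two's complement:
Two's complement of 00001001110: invert → 11110110001, add 1 → 11110110010
  01011011010
+ 11110110010
-------------
 101010001100  (end carry out of the top bit = 1)
Discarding the end carry: 01010001100
Decimal check:
  01011011010 = 512 + 128 + 64 + 16 + 8 + 2 = 730
  00001001110 = 64 + 8 + 4 + 2 = 78
  730 - 78 = 652, and 01010001100 = 512 + 128 + 8 + 4 = 652 ✓



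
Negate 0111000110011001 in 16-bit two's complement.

Original: 0111000110011001
Step 1 - Invert all bits: 1000111001100110
Step 2 - Add 1: 1000111001100111
Verification: 0111000110011001 + 1000111001100111 = 10000000000000000; discarding the end carry (carry out of the top bit) leaves the 16-bit value 0000000000000000, as required for x + (-x)



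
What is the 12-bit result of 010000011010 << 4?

Original: 010000011010 (decimal 1050)
Shift left by 4 positions
Append 4 zeros on the right and drop the 4 high bits that overflow the 12-bit width
Result: 000110100000 (decimal 416)
Equivalent: 1050 << 4 = 1050 × 2^4 = 16800, truncated to 12 bits = 416



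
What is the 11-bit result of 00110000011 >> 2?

Original: 00110000011 (decimal 387)
Shift right by 2 positions
Drop the 2 low bits; fill with zeros on the left
Result: 00001100000 (decimal 96)
Equivalent: 387 >> 2 = 387 ÷ 2^2 = 96



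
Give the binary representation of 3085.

Using repeated division by 2:
3085 ÷ 2 = 1542 remainder 1
1542 ÷ 2 = 771 remainder 0
771 ÷ 2 = 385 remainder 1
385 ÷ 2 = 192 remainder 1
192 ÷ 2 = 96 remainder 0
96 ÷ 2 = 48 remainder 0
48 ÷ 2 = 24 remainder 0
24 ÷ 2 = 12 remainder 0
12 ÷ 2 = 6 remainder 0
6 ÷ 2 = 3 remainder 0
3 ÷ 2 = 1 remainder 1
1 ÷ 2 = 0 remainder 1
Reading remainders bottom to top: 110000001101



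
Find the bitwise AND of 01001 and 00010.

AND: 1 only when both bits are 1
  01001
& 00010
-------
  00000
Decimal: 9 & 2 = 0



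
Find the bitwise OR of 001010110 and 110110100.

OR: 1 when either bit is 1
  001010110
| 110110100
-----------
  111110110
Decimal: 86 | 436 = 502



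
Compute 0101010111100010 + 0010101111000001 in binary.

Add column by column from the right: bit + bit + carry-in; write the sum mod 2, carry 1 when the sum is 2 or 3.
carry:  1111111110000000
        0101010111100010
+       0010101111000001
------------------------
       01000000110100011
(the carry out of the leftmost column, 0, becomes the leading bit)
Decimal check:
  0101010111100010 = 16384 + 4096 + 1024 + 256 + 128 + 64 + 32 + 2 = 21986
  0010101111000001 = 8192 + 2048 + 512 + 256 + 128 + 64 + 1 = 11201
  21986 + 11201 = 33187, and 01000000110100011 = 32768 + 256 + 128 + 32 + 2 + 1 = 33187 ✓



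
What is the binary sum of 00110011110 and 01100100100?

Add column by column from the right: bit + bit + carry-in; write the sum mod 2, carry 1 when the sum is 2 or 3.
carry:  11001111000
        00110011110
+       01100100100
-------------------
       010011000010
(the carry out of the leftmost column, 0, becomes the leading bit)
Decimal check:
  00110011110 = 256 + 128 + 16 + 8 + 4 + 2 = 414
  01100100100 = 512 + 256 + 32 + 4 = 804
  414 + 804 = 1218, and 010011000010 = 1024 + 128 + 64 + 2 = 1218 ✓



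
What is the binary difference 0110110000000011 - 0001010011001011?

Method 1 - Direct subtraction (column by column from the right: bit − bit − borrow-in; if negative, add 2 and borrow 1 from the next column):
borrow: 0010111111110000
        0110110000000011
-       0001010011001011
------------------------
        0101011100111000

Method 2 - Add two's complement:
Two's complement of 0001010011001011: invert → 1110101100110100, add 1 → 1110101100110101
  0110110000000011
+ 1110101100110101
------------------
 10101011100111000  (end carry out of the top bit = 1)
Discarding the end carry: 0101011100111000
Decimal check:
  0110110000000011 = 16384 + 8192 + 2048 + 1024 + 2 + 1 = 27651
  0001010011001011 = 4096 + 1024 + 128 + 64 + 8 + 2 + 1 = 5323
  27651 - 5323 = 22328, and 0101011100111000 = 16384 + 4096 + 1024 + 512 + 256 + 32 + 16 + 8 = 22328 ✓



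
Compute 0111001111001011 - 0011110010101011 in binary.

Method 1 - Direct subtraction (column by column from the right: bit − bit − borrow-in; if negative, add 2 and borrow 1 from the next column):
borrow: 0111100001000000
        0111001111001011
-       0011110010101011
------------------------
        0011011100100000

Method 2 - Add two's complement:
Two's complement of 0011110010101011: invert → 1100001101010100, add 1 → 1100001101010101
  0111001111001011
+ 1100001101010101
------------------
 10011011100100000  (end carry out of the top bit = 1)
Discarding the end carry: 0011011100100000
Decimal check:
  0111001111001011 = 16384 + 8192 + 4096 + 512 + 256 + 128 + 64 + 8 + 2 + 1 = 29643
  0011110010101011 = 8192 + 4096 + 2048 + 1024 + 128 + 32 + 8 + 2 + 1 = 15531
  29643 - 15531 = 14112, and 0011011100100000 = 8192 + 4096 + 1024 + 512 + 256 + 32 = 14112 ✓



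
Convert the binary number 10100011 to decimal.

Sum of powers of 2 for each 1-bit:
2^0 + 2^1 + 2^5 + 2^7
= 1 + 2 + 32 + 128
= 163



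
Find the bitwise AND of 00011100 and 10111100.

AND: 1 only when both bits are 1
  00011100
& 10111100
----------
  00011100
Decimal: 28 & 188 = 28



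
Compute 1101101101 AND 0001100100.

AND: 1 only when both bits are 1
  1101101101
& 0001100100
------------
  0001100100
Decimal: 877 & 100 = 100



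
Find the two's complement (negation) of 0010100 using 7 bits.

Original: 0010100
Step 1 - Invert all bits: 1101011
Step 2 - Add 1: 1101100
Verification: 0010100 + 1101100 = 10000000; discarding the end carry (carry out of the top bit) leaves the 7-bit value 0000000, as required for x + (-x)



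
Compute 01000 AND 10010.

AND: 1 only when both bits are 1
  01000
& 10010
-------
  00000
Decimal: 8 & 18 = 0



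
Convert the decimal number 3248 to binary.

Using repeated division by 2:
3248 ÷ 2 = 1624 remainder 0
1624 ÷ 2 = 812 remainder 0
812 ÷ 2 = 406 remainder 0
406 ÷ 2 = 203 remainder 0
203 ÷ 2 = 101 remainder 1
101 ÷ 2 = 50 remainder 1
50 ÷ 2 = 25 remainder 0
25 ÷ 2 = 12 remainder 1
12 ÷ 2 = 6 remainder 0
6 ÷ 2 = 3 remainder 0
3 ÷ 2 = 1 remainder 1
1 ÷ 2 = 0 remainder 1
Reading remainders bottom to top: 110010110000



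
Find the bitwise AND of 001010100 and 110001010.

AND: 1 only when both bits are 1
  001010100
& 110001010
-----------
  000000000
Decimal: 84 & 394 = 0



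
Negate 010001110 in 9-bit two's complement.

Original: 010001110
Step 1 - Invert all bits: 101110001
Step 2 - Add 1: 101110010
Verification: 010001110 + 101110010 = 1000000000; discarding the end carry (carry out of the top bit) leaves the 9-bit value 000000000, as required for x + (-x)



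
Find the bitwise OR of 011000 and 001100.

OR: 1 when either bit is 1
  011000
| 001100
--------
  011100
Decimal: 24 | 12 = 28



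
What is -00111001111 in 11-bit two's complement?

Original: 00111001111
Step 1 - Invert all bits: 11000110000
Step 2 - Add 1: 11000110001
Verification: 00111001111 + 11000110001 = 100000000000; discarding the end carry (carry out of the top bit) leaves the 11-bit value 00000000000, as required for x + (-x)



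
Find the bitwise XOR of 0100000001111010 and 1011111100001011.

XOR: 1 when bits differ
  0100000001111010
^ 1011111100001011
------------------
  1111111101110001
Decimal: 16506 ^ 48907 = 65393



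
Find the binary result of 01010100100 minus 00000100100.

Method 1 - Direct subtraction (column by column from the right: bit − bit − borrow-in; if negative, add 2 and borrow 1 from the next column):
borrow: 00000000000
        01010100100
-       00000100100
-------------------
        01010000000

Method 2 - Add two's complement:
Two's complement of 00000100100: invert → 11111011011, add 1 → 11111011100
  01010100100
+ 11111011100
-------------
 101010000000  (end carry out of the top bit = 1)
Discarding the end carry: 01010000000
Decimal check:
  01010100100 = 512 + 128 + 32 + 4 = 676
  00000100100 = 32 + 4 = 36
  676 - 36 = 640, and 01010000000 = 512 + 128 = 640 ✓



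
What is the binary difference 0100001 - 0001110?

Method 1 - Direct subtraction (column by column from the right: bit − bit − borrow-in; if negative, add 2 and borrow 1 from the next column):
borrow: 0111100
        0100001
-       0001110
---------------
        0010011

Method 2 - Add two's complement:
Two's complement of 0001110: invert → 1110001, add 1 → 1110010
  0100001
+ 1110010
---------
 10010011  (end carry out of the top bit = 1)
Discarding the end carry: 0010011
Decimal check:
  0100001 = 32 + 1 = 33
  0001110 = 8 + 4 + 2 = 14
  33 - 14 = 19, and 0010011 = 16 + 2 + 1 = 19 ✓



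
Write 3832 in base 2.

Using repeated division by 2:
3832 ÷ 2 = 1916 remainder 0
1916 ÷ 2 = 958 remainder 0
958 ÷ 2 = 479 remainder 0
479 ÷ 2 = 239 remainder 1
239 ÷ 2 = 119 remainder 1
119 ÷ 2 = 59 remainder 1
59 ÷ 2 = 29 remainder 1
29 ÷ 2 = 14 remainder 1
14 ÷ 2 = 7 remainder 0
7 ÷ 2 = 3 remainder 1
3 ÷ 2 = 1 remainder 1
1 ÷ 2 = 0 remainder 1
Reading remainders bottom to top: 111011111000



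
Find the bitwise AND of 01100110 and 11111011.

AND: 1 only when both bits are 1
  01100110
& 11111011
----------
  01100010
Decimal: 102 & 251 = 98



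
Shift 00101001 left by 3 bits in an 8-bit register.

Original: 00101001 (decimal 41)
Shift left by 3 positions
Append 3 zeros on the right and drop the 3 high bits that overflow the 8-bit width
Result: 01001000 (decimal 72)
Equivalent: 41 << 3 = 41 × 2^3 = 328, truncated to 8 bits = 72



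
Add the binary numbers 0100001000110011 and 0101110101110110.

Add column by column from the right: bit + bit + carry-in; write the sum mod 2, carry 1 when the sum is 2 or 3.
carry:  1000000011101100
        0100001000110011
+       0101110101110110
------------------------
       01001111110101001
(the carry out of the leftmost column, 0, becomes the leading bit)
Decimal check:
  0100001000110011 = 16384 + 512 + 32 + 16 + 2 + 1 = 16947
  0101110101110110 = 16384 + 4096 + 2048 + 1024 + 256 + 64 + 32 + 16 + 4 + 2 = 23926
  16947 + 23926 = 40873, and 01001111110101001 = 32768 + 4096 + 2048 + 1024 + 512 + 256 + 128 + 32 + 8 + 1 = 40873 ✓



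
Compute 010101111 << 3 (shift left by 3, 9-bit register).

Original: 010101111 (decimal 175)
Shift left by 3 positions
Append 3 zeros on the right and drop the 3 high bits that overflow the 9-bit width
Result: 101111000 (decimal 376)
Equivalent: 175 << 3 = 175 × 2^3 = 1400, truncated to 9 bits = 376



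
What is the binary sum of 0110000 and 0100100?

Add column by column from the right: bit + bit + carry-in; write the sum mod 2, carry 1 when the sum is 2 or 3.
carry:  1000000
        0110000
+       0100100
---------------
       01010100
(the carry out of the leftmost column, 0, becomes the leading bit)
Decimal check:
  0110000 = 32 + 16 = 48
  0100100 = 32 + 4 = 36
  48 + 36 = 84, and 01010100 = 64 + 16 + 4 = 84 ✓



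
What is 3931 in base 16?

Using repeated division by 16 (digits 10–15 are A–F):
3931 ÷ 16 = 245 remainder 11 (B)
245 ÷ 16 = 15 remainder 5
15 ÷ 16 = 0 remainder 15 (F)
Reading remainders bottom to top: F5B



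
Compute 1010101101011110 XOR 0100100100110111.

XOR: 1 when bits differ
  1010101101011110
^ 0100100100110111
------------------
  1110001001101001
Decimal: 43870 ^ 18743 = 57961



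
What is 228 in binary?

Using repeated division by 2:
228 ÷ 2 = 114 remainder 0
114 ÷ 2 = 57 remainder 0
57 ÷ 2 = 28 remainder 1
28 ÷ 2 = 14 remainder 0
14 ÷ 2 = 7 remainder 0
7 ÷ 2 = 3 remainder 1
3 ÷ 2 = 1 remainder 1
1 ÷ 2 = 0 remainder 1
Reading remainders bottom to top: 11100100



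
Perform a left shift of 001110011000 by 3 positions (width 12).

Original: 001110011000 (decimal 920)
Shift left by 3 positions
Append 3 zeros on the right and drop the 3 high bits that overflow the 12-bit width
Result: 110011000000 (decimal 3264)
Equivalent: 920 << 3 = 920 × 2^3 = 7360, truncated to 12 bits = 3264



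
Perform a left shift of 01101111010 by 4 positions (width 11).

Original: 01101111010 (decimal 890)
Shift left by 4 positions
Append 4 zeros on the right and drop the 4 high bits that overflow the 11-bit width
Result: 11110100000 (decimal 1952)
Equivalent: 890 << 4 = 890 × 2^4 = 14240, truncated to 11 bits = 1952



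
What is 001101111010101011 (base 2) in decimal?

Sum of powers of 2 for each 1-bit:
2^0 + 2^1 + 2^3 + 2^5 + 2^7 + 2^9 + 2^10 + 2^11 + 2^12 + 2^14 + 2^15
= 1 + 2 + 8 + 32 + 128 + 512 + 1024 + 2048 + 4096 + 16384 + 32768
= 57003



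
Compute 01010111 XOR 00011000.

XOR: 1 when bits differ
  01010111
^ 00011000
----------
  01001111
Decimal: 87 ^ 24 = 79



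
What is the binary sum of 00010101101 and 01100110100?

Add column by column from the right: bit + bit + carry-in; write the sum mod 2, carry 1 when the sum is 2 or 3.
carry:  00001111000
        00010101101
+       01100110100
-------------------
       001111100001
(the carry out of the leftmost column, 0, becomes the leading bit)
Decimal check:
  00010101101 = 128 + 32 + 8 + 4 + 1 = 173
  01100110100 = 512 + 256 + 32 + 16 + 4 = 820
  173 + 820 = 993, and 001111100001 = 512 + 256 + 128 + 64 + 32 + 1 = 993 ✓



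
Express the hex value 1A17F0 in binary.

Convert each hex digit to 4 bits:
  1 = 0001
  A = 1010
  1 = 0001
  7 = 0111
  F = 1111
  0 = 0000
Concatenate: 000110100001011111110000



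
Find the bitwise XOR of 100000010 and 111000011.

XOR: 1 when bits differ
  100000010
^ 111000011
-----------
  011000001
Decimal: 258 ^ 451 = 193



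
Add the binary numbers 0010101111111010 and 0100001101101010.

Add column by column from the right: bit + bit + carry-in; write the sum mod 2, carry 1 when the sum is 2 or 3.
carry:  0000011111110100
        0010101111111010
+       0100001101101010
------------------------
       00110111101100100
(the carry out of the leftmost column, 0, becomes the leading bit)
Decimal check:
  0010101111111010 = 8192 + 2048 + 512 + 256 + 128 + 64 + 32 + 16 + 8 + 2 = 11258
  0100001101101010 = 16384 + 512 + 256 + 64 + 32 + 8 + 2 = 17258
  11258 + 17258 = 28516, and 00110111101100100 = 16384 + 8192 + 2048 + 1024 + 512 + 256 + 64 + 32 + 4 = 28516 ✓



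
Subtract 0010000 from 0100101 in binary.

Method 1 - Direct subtraction (column by column from the right: bit − bit − borrow-in; if negative, add 2 and borrow 1 from the next column):
borrow: 0100000
        0100101
-       0010000
---------------
        0010101

Method 2 - Add two's complement:
Two's complement of 0010000: invert → 1101111, add 1 → 1110000
  0100101
+ 1110000
---------
 10010101  (end carry out of the top bit = 1)
Discarding the end carry: 0010101
Decimal check:
  0100101 = 32 + 4 + 1 = 37
  0010000 = 16
  37 - 16 = 21, and 0010101 = 16 + 4 + 1 = 21 ✓



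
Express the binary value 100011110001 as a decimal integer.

Sum of powers of 2 for each 1-bit:
2^0 + 2^4 + 2^5 + 2^6 + 2^7 + 2^11
= 1 + 16 + 32 + 64 + 128 + 2048
= 2289



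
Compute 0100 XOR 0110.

XOR: 1 when bits differ
  0100
^ 0110
------
  0010
Decimal: 4 ^ 6 = 2



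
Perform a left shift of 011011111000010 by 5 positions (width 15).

Original: 011011111000010 (decimal 14274)
Shift left by 5 positions
Append 5 zeros on the right and drop the 5 high bits that overflow the 15-bit width
Result: 111100001000000 (decimal 30784)
Equivalent: 14274 << 5 = 14274 × 2^5 = 456768, truncated to 15 bits = 30784



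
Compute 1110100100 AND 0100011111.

AND: 1 only when both bits are 1
  1110100100
& 0100011111
------------
  0100000100
Decimal: 932 & 287 = 260



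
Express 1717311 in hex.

Using repeated division by 16 (digits 10–15 are A–F):
1717311 ÷ 16 = 107331 remainder 15 (F)
107331 ÷ 16 = 6708 remainder 3
6708 ÷ 16 = 419 remainder 4
419 ÷ 16 = 26 remainder 3
26 ÷ 16 = 1 remainder 10 (A)
1 ÷ 16 = 0 remainder 1
Reading remainders bottom to top: 1A343F



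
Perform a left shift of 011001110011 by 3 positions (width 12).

Original: 011001110011 (decimal 1651)
Shift left by 3 positions
Append 3 zeros on the right and drop the 3 high bits that overflow the 12-bit width
Result: 001110011000 (decimal 920)
Equivalent: 1651 << 3 = 1651 × 2^3 = 13208, truncated to 12 bits = 920



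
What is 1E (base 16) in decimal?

Expand by place value (powers of 16):
Digit values: E = 14
1E = 1 × 16^1 + 14 × 16^0
= 1 × 16 + 14 × 1
= 16 + 14
= 30



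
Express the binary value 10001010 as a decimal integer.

Sum of powers of 2 for each 1-bit:
2^1 + 2^3 + 2^7
= 2 + 8 + 128
= 138



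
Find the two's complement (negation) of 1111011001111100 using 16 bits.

Original (sign bit 1, negative): 1111011001111100
Step 1 - Invert all bits: 0000100110000011
Step 2 - Add 1: 0000100110000100
Verification: 1111011001111100 + 0000100110000100 = 10000000000000000; discarding the end carry (carry out of the top bit) leaves the 16-bit value 0000000000000000, as required for x + (-x)



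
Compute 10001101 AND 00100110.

AND: 1 only when both bits are 1
  10001101
& 00100110
----------
  00000100
Decimal: 141 & 38 = 4



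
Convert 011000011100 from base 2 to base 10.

Sum of powers of 2 for each 1-bit:
2^2 + 2^3 + 2^4 + 2^9 + 2^10
= 4 + 8 + 16 + 512 + 1024
= 1564



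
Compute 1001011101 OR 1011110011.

OR: 1 when either bit is 1
  1001011101
| 1011110011
------------
  1011111111
Decimal: 605 | 755 = 767



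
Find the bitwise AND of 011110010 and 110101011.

AND: 1 only when both bits are 1
  011110010
& 110101011
-----------
  010100010
Decimal: 242 & 427 = 162



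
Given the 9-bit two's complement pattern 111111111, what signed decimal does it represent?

Binary: 111111111
Sign bit: 1 (negative)
Invert: 000000000
Add 1:  000000001
Magnitude: 000000001 = 1
Value: -1



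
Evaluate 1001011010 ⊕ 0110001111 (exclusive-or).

XOR: 1 when bits differ
  1001011010
^ 0110001111
------------
  1111010101
Decimal: 602 ^ 399 = 981



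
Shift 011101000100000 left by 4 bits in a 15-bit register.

Original: 011101000100000 (decimal 14880)
Shift left by 4 positions
Append 4 zeros on the right and drop the 4 high bits that overflow the 15-bit width
Result: 010001000000000 (decimal 8704)
Equivalent: 14880 << 4 = 14880 × 2^4 = 238080, truncated to 15 bits = 8704



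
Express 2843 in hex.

Using repeated division by 16 (digits 10–15 are A–F):
2843 ÷ 16 = 177 remainder 11 (B)
177 ÷ 16 = 11 remainder 1
11 ÷ 16 = 0 remainder 11 (B)
Reading remainders bottom to top: B1B



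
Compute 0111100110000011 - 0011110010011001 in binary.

Method 1 - Direct subtraction (column by column from the right: bit − bit − borrow-in; if negative, add 2 and borrow 1 from the next column):
borrow: 0111100111110000
        0111100110000011
-       0011110010011001
------------------------
        0011110011101010

Method 2 - Add two's complement:
Two's complement of 0011110010011001: invert → 1100001101100110, add 1 → 1100001101100111
  0111100110000011
+ 1100001101100111
------------------
 10011110011101010  (end carry out of the top bit = 1)
Discarding the end carry: 0011110011101010
Decimal check:
  0111100110000011 = 16384 + 8192 + 4096 + 2048 + 256 + 128 + 2 + 1 = 31107
  0011110010011001 = 8192 + 4096 + 2048 + 1024 + 128 + 16 + 8 + 1 = 15513
  31107 - 15513 = 15594, and 0011110011101010 = 8192 + 4096 + 2048 + 1024 + 128 + 64 + 32 + 8 + 2 = 15594 ✓



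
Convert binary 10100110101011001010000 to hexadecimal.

Group into 4-bit nibbles from right:
  0101 = 5
  0011 = 3
  0101 = 5
  0110 = 6
  0101 = 5
  0000 = 0
Result: 535650



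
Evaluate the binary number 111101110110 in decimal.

Sum of powers of 2 for each 1-bit:
2^1 + 2^2 + 2^4 + 2^5 + 2^6 + 2^8 + 2^9 + 2^10 + 2^11
= 2 + 4 + 16 + 32 + 64 + 256 + 512 + 1024 + 2048
= 3958



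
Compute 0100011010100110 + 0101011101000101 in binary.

Add column by column from the right: bit + bit + carry-in; write the sum mod 2, carry 1 when the sum is 2 or 3.
carry:  1000110000001000
        0100011010100110
+       0101011101000101
------------------------
       01001110111101011
(the carry out of the leftmost column, 0, becomes the leading bit)
Decimal check:
  0100011010100110 = 16384 + 1024 + 512 + 128 + 32 + 4 + 2 = 18086
  0101011101000101 = 16384 + 4096 + 1024 + 512 + 256 + 64 + 4 + 1 = 22341
  18086 + 22341 = 40427, and 01001110111101011 = 32768 + 4096 + 2048 + 1024 + 256 + 128 + 64 + 32 + 8 + 2 + 1 = 40427 ✓



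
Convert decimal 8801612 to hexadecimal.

Using repeated division by 16 (digits 10–15 are A–F):
8801612 ÷ 16 = 550100 remainder 12 (C)
550100 ÷ 16 = 34381 remainder 4
34381 ÷ 16 = 2148 remainder 13 (D)
2148 ÷ 16 = 134 remainder 4
134 ÷ 16 = 8 remainder 6
8 ÷ 16 = 0 remainder 8
Reading remainders bottom to top: 864D4C



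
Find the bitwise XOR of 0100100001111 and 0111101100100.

XOR: 1 when bits differ
  0100100001111
^ 0111101100100
---------------
  0011001101011
Decimal: 2319 ^ 3940 = 1643



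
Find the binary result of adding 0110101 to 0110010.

Add column by column from the right: bit + bit + carry-in; write the sum mod 2, carry 1 when the sum is 2 or 3.
carry:  1100000
        0110101
+       0110010
---------------
       01100111
(the carry out of the leftmost column, 0, becomes the leading bit)
Decimal check:
  0110101 = 32 + 16 + 4 + 1 = 53
  0110010 = 32 + 16 + 2 = 50
  53 + 50 = 103, and 01100111 = 64 + 32 + 4 + 2 + 1 = 103 ✓



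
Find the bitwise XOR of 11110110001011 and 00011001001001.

XOR: 1 when bits differ
  11110110001011
^ 00011001001001
----------------
  11101111000010
Decimal: 15755 ^ 1609 = 15298



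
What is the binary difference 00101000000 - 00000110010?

Method 1 - Direct subtraction (column by column from the right: bit − bit − borrow-in; if negative, add 2 and borrow 1 from the next column):
borrow: 00001111100
        00101000000
-       00000110010
-------------------
        00100001110

Method 2 - Add two's complement:
Two's complement of 00000110010: invert → 11111001101, add 1 → 11111001110
  00101000000
+ 11111001110
-------------
 100100001110  (end carry out of the top bit = 1)
Discarding the end carry: 00100001110
Decimal check:
  00101000000 = 256 + 64 = 320
  00000110010 = 32 + 16 + 2 = 50
  320 - 50 = 270, and 00100001110 = 256 + 8 + 4 + 2 = 270 ✓



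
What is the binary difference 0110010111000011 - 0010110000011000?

Method 1 - Direct subtraction (column by column from the right: bit − bit − borrow-in; if negative, add 2 and borrow 1 from the next column):
borrow: 0111000001110000
        0110010111000011
-       0010110000011000
------------------------
        0011100110101011

Method 2 - Add two's complement:
Two's complement of 0010110000011000: invert → 1101001111100111, add 1 → 1101001111101000
  0110010111000011
+ 1101001111101000
------------------
 10011100110101011  (end carry out of the top bit = 1)
Discarding the end carry: 0011100110101011
Decimal check:
  0110010111000011 = 16384 + 8192 + 1024 + 256 + 128 + 64 + 2 + 1 = 26051
  0010110000011000 = 8192 + 2048 + 1024 + 16 + 8 = 11288
  26051 - 11288 = 14763, and 0011100110101011 = 8192 + 4096 + 2048 + 256 + 128 + 32 + 8 + 2 + 1 = 14763 ✓



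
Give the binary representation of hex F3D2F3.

Convert each hex digit to 4 bits:
  F = 1111
  3 = 0011
  D = 1101
  2 = 0010
  F = 1111
  3 = 0011
Concatenate: 111100111101001011110011



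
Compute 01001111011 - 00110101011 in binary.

Method 1 - Direct subtraction (column by column from the right: bit − bit − borrow-in; if negative, add 2 and borrow 1 from the next column):
borrow: 01100000000
        01001111011
-       00110101011
-------------------
        00011010000

Method 2 - Add two's complement:
Two's complement of 00110101011: invert → 11001010100, add 1 → 11001010101
  01001111011
+ 11001010101
-------------
 100011010000  (end carry out of the top bit = 1)
Discarding the end carry: 00011010000
Decimal check:
  01001111011 = 512 + 64 + 32 + 16 + 8 + 2 + 1 = 635
  00110101011 = 256 + 128 + 32 + 8 + 2 + 1 = 427
  635 - 427 = 208, and 00011010000 = 128 + 64 + 16 = 208 ✓

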